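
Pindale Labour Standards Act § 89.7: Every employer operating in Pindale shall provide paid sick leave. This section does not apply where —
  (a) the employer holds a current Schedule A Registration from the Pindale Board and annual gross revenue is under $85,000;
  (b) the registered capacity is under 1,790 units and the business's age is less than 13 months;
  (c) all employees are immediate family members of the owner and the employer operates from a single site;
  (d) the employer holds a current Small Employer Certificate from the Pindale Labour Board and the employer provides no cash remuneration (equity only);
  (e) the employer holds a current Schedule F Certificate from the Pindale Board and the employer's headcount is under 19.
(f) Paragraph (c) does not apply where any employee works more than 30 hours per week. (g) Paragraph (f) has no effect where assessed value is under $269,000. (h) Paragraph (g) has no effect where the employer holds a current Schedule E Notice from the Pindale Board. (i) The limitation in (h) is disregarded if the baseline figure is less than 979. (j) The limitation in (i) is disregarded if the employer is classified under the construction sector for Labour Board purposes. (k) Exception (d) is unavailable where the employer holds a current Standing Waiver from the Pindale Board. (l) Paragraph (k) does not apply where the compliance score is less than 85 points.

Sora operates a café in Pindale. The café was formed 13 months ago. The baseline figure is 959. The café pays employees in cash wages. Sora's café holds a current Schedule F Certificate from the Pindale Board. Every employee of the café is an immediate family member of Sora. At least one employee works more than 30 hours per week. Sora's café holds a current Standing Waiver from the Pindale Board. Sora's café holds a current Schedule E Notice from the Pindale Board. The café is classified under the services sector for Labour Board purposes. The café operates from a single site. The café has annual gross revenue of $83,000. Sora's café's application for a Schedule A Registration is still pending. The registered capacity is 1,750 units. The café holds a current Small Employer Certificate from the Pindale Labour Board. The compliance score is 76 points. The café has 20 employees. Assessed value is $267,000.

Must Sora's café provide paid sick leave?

No — exception (c) applies; Sora's café is not required to provide paid sick leave.

Exception (a) does not apply: no current Schedule A Registration is held.
Exception (b) does not apply: the business's age is 13 months, not less than 13 months.
Exception (c) is satisfied on its face — every employee is an immediate family member; the employer operates from a single site. Under paragraphs (f)–(j): (f) would limit (c) — at least one employee exceeds 30 hours/week — but (g) sets (f) aside: (g) operates against (f): assessed value is $267,000, under the $269,000 limit. (h) operates (a current Schedule E Notice is held), but is overridden by (i): (i) is triggered — the baseline figure is 959, less than the 979 limit. (j), which would lift (i), is not triggered — the café is classified under the services sector. Exception (c) stands.
Exception (d) fails — employees are paid cash wages.
Exception (e) requires that the employer's headcount is under 19; but the employer's headcount is 20, not under 19, so (e) is unavailable.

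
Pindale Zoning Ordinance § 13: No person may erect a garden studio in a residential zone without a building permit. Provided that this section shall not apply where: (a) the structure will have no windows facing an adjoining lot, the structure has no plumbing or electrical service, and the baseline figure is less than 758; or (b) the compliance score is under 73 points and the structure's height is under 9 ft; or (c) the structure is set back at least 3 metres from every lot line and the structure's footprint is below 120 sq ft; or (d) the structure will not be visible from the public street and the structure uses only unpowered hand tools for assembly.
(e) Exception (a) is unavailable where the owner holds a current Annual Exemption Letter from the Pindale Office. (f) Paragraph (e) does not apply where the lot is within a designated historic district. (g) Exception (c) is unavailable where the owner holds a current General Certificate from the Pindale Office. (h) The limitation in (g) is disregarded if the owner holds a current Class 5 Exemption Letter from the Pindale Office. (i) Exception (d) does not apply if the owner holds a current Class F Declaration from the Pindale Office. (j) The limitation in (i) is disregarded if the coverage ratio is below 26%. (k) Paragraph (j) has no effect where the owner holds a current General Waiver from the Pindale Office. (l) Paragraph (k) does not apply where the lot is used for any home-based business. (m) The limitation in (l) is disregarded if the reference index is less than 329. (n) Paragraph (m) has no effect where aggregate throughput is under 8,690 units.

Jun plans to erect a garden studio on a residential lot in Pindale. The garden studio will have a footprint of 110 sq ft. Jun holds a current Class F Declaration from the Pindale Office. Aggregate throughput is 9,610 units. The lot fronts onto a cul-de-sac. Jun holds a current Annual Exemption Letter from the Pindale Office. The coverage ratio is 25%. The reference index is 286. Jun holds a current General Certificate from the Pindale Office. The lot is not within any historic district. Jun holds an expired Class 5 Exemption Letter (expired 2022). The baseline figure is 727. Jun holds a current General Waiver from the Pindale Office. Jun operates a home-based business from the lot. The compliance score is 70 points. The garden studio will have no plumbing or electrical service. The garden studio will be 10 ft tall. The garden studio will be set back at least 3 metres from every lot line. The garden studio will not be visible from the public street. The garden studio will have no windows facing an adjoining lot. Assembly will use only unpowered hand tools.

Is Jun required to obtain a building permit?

Yes — Jun must obtain a building permit.

All of (a)'s requirements are met (no windows face an adjoining lot; there is no plumbing or electrical service; the baseline figure is 727, less than the 758 limit). Turning to paragraphs (e)–(f): (e) applies — a current Annual Exemption Letter is held. (f) is inapplicable (the lot is not in a historic district), so (e) stands. So (a) is unavailable.
Exception (b) requires that the structure's height is under 9 ft; but the structure's height is 10 ft, not under 9 ft, so (b) is unavailable.
Exception (c) is satisfied on its face — the setback is at least 3 m on every side; the structure's footprint is 110 sq ft, below the 120 sq ft limit. Turning to paragraphs (g)–(h): (g) operates — a current General Certificate is held. (h) is inapplicable (no current Class 5 Exemption Letter is held), so (g) stands. (c) is therefore removed.
Exception (d): the structure will not be visible from the street; assembly uses only hand tools — every condition holds. Turning to paragraphs (i)–(n): (i) operates against (d): a current Class F Declaration is held. (j) would limit (i) — the coverage ratio is 25%, below the 26% limit — but (k) sets (j) aside: (k) operates — a current General Waiver is held. (l) would limit (k) — a home-based business operates on the lot — but (m) sets (l) aside: (m) is engaged — the reference index is 286, less than the 329 limit. (n) does not operate here (aggregate throughput is 9,610 units, not under 8,690 units), so (m) stands. Exception (d) does not apply.
No exception is made out. Jun falls within the general rule.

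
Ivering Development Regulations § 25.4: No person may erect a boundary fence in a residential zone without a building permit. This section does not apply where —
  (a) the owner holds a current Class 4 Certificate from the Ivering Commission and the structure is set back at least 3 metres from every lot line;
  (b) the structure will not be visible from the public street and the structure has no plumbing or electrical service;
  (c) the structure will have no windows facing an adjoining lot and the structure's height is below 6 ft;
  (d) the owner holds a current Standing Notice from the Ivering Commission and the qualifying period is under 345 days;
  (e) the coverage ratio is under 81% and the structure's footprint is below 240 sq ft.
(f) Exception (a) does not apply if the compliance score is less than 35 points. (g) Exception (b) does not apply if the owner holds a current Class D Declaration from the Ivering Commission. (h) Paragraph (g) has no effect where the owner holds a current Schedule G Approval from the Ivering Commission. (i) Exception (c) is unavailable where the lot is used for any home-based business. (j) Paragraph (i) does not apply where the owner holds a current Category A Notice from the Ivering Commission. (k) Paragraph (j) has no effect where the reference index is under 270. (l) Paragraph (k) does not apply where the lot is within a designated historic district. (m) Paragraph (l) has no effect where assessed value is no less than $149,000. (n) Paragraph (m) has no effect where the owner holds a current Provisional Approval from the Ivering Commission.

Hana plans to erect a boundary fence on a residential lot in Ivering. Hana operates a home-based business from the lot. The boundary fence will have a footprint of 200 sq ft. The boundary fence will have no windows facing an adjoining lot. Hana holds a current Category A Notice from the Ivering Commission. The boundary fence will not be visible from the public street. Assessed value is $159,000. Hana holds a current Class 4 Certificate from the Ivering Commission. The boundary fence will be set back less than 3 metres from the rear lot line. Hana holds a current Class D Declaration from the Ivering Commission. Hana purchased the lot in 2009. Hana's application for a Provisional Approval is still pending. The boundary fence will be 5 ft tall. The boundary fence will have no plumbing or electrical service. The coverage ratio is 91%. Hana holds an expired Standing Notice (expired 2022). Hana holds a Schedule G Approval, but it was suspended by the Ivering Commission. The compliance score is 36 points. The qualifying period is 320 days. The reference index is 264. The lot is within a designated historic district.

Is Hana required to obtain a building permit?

Exception (a) does not apply: the rear setback is under 3 m.
All of (b)'s requirements are met (the structure will not be visible from the street; there is no plumbing or electrical service). But applying paragraphs (g)–(h): (g) is engaged — a current Class D Declaration is held. (h) is not engaged (no current Schedule G Approval is held), so (g) stands. (b) is therefore removed.
All of (c)'s requirements are met (no windows face an adjoining lot; the structure's height is 5 ft, below the 6 ft limit). But: (i) operates — a home-based business operates on the lot. (j) would limit (i) — a current Category A Notice is held — but (k) sets (j) aside: (k) is triggered — the reference index is 264, under the 270 limit. (l) is triggered (the lot is in a historic district), but is displaced by (m): (m) operates — assessed value is $159,000, meeting the $149,000 threshold. (n), which would lift (m), is inapplicable — no current Provisional Approval is held. (c) is therefore removed.
Exception (d) does not apply: no current Standing Notice is held.
Exception (e) fails — the coverage ratio is 91%, not under 81%.
Every exception is unavailable, so the rule governs.

Yes — Hana must obtain a building permit.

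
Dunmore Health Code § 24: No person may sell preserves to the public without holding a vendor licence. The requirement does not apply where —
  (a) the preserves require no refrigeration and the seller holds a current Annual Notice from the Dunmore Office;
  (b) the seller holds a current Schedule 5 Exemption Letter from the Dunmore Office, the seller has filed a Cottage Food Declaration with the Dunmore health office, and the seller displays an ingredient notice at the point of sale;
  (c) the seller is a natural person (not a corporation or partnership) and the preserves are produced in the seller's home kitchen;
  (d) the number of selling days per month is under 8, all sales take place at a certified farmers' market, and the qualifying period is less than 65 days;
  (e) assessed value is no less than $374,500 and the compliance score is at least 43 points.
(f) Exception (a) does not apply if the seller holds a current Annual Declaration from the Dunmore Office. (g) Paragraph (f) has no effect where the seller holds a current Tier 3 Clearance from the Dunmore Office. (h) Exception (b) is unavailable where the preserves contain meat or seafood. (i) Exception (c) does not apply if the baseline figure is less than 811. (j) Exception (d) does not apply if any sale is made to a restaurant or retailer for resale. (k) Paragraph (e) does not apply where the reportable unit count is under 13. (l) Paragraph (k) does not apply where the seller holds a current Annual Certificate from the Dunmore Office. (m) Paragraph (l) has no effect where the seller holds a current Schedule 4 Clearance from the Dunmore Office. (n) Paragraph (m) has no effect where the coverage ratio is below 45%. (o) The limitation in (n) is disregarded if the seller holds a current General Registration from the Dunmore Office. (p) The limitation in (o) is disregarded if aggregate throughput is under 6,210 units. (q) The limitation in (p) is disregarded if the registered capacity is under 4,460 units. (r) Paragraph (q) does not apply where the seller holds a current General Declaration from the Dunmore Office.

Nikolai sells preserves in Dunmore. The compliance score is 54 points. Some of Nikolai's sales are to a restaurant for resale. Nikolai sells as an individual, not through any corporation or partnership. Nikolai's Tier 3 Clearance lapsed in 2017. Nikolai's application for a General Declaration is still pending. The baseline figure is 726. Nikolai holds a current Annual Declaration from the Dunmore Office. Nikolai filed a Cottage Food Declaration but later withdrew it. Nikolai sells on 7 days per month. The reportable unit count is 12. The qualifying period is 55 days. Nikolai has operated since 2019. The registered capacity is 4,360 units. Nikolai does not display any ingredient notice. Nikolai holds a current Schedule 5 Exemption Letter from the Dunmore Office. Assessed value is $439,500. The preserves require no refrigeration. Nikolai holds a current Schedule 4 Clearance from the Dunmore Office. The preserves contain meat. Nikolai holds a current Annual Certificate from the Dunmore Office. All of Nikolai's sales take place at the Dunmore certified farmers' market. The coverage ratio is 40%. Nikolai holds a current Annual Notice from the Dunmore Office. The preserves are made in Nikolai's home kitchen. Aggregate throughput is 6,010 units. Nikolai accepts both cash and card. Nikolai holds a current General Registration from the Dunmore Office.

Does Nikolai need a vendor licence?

Yes — Nikolai must hold a vendor licence.

Exception (a)'s conditions are all satisfied: the preserves are shelf-stable; a current Annual Notice is held. Turning to paragraphs (f)–(g): (f) operates against (a): a current Annual Declaration is held. (g) is not triggered (there is no Tier 3 Clearance in force), so (f) stands. (a) is therefore removed.
Exception (b) requires that the seller has filed a Cottage Food Declaration with the Dunmore health office; but the Cottage Food Declaration was withdrawn, so (b) is unavailable.
Exception (c)'s conditions are all satisfied: the seller is a natural person; the preserves are home-kitchen produced. But: (i) is engaged — the baseline figure is 726, less than the 811 limit. So (c) is unavailable.
Exception (d): the number of selling days per month is 7, under the 8 limit; all sales are at a certified farmers' market; the qualifying period is 55 days, less than the 65 days limit — every condition holds. However, paragraph (j) must be considered: (j) operates — some sales are to a restaurant for resale. So (d) is unavailable.
Exception (e)'s conditions are all satisfied: assessed value is $439,500, meeting the $374,500 threshold; the compliance score is 54 points, meeting the 43 points threshold. Turning to paragraphs (k)–(r): (k) is triggered — the reportable unit count is 12, under the 13 limit. (l) is triggered (a current Annual Certificate is held), but yields to (m): (m) operates against (l): a current Schedule 4 Clearance is held. (n) is triggered (the coverage ratio is 40%, below the 45% limit), but is set aside by (o): (o) is triggered — a current General Registration is held. (p) would limit (o) — aggregate throughput is 6,010 units, under the 6,210 units limit — but (q) sets (p) aside: (q) operates — the registered capacity is 4,360 units, under the 4,460 units limit. (r), which would lift (q), is not triggered — no current General Declaration is held. So (e) is unavailable.
Every exception is unavailable, so the rule governs.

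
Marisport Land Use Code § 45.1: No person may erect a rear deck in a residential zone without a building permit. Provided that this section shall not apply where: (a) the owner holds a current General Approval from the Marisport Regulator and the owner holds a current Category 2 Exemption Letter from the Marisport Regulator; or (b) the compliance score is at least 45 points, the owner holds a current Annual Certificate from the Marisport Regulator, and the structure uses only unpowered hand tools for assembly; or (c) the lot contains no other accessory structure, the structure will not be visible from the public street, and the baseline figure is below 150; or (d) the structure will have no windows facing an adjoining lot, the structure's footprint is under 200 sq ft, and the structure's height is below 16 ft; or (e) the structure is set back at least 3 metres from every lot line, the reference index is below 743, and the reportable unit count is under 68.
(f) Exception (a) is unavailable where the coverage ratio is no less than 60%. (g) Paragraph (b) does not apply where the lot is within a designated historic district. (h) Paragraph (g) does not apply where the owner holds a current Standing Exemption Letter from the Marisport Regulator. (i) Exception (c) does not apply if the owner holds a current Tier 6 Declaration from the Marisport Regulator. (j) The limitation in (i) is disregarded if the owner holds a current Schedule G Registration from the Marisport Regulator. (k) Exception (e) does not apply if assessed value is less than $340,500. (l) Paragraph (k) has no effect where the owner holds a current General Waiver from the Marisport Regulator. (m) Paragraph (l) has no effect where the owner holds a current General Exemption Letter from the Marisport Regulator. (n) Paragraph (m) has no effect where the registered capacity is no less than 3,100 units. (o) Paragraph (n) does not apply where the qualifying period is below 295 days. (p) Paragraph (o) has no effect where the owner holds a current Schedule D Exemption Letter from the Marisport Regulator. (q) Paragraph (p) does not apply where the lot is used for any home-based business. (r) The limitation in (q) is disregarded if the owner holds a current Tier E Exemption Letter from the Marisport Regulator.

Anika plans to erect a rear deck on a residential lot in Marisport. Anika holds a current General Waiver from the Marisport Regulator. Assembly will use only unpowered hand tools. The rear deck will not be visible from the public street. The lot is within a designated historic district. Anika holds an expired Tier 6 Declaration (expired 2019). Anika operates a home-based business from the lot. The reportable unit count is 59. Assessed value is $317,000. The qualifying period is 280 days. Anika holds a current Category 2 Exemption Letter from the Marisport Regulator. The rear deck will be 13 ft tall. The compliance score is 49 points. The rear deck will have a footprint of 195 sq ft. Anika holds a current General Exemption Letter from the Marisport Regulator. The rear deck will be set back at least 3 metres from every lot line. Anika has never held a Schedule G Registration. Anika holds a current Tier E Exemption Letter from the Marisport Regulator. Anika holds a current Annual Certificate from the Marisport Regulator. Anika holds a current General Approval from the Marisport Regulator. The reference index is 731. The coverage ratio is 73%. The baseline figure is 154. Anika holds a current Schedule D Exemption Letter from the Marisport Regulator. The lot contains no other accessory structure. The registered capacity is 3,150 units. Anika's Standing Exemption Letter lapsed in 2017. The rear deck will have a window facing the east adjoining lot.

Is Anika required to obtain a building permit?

All of (a)'s requirements are met (a current General Approval is held; a current Category 2 Exemption Letter is held). Turning to paragraph (f): (f) applies — the coverage ratio is 73%, meeting the 60% threshold. (a) is therefore removed.
Exception (b) is satisfied on its face — the compliance score is 49 points, meeting the 45 points threshold; a current Annual Certificate is held; assembly uses only hand tools. But: (g) is triggered — the lot is in a historic district. (h), which would lift (g), is inapplicable — no current Standing Exemption Letter is held. (b) is therefore removed.
Exception (c) does not apply: the baseline figure is 154, not below 150.
Exception (d) fails — a window faces an adjoining lot.
All of (e)'s requirements are met (the setback is at least 3 m on every side; the reference index is 731, below the 743 limit; the reportable unit count is 59, under the 68 limit). Applying paragraphs (k)–(r): (k) would limit (e) — assessed value is $317,000, less than the $340,500 limit — but (l) sets (k) aside: (l) applies — a current General Waiver is held. (m) applies (a current General Exemption Letter is held), but yields to (n): (n) operates against (m): the registered capacity is 3,150 units, meeting the 3,100 units threshold. (o) would limit (n) — the qualifying period is 280 days, below the 295 days limit — but (p) sets (o) aside: (p) operates against (o): a current Schedule D Exemption Letter is held. (q) would limit (p) — a home-based business operates on the lot — but (r) sets (q) aside: (r) is triggered — a current Tier E Exemption Letter is held. Exception (e) stands.

No — exception (e) applies; Anika does not need a building permit.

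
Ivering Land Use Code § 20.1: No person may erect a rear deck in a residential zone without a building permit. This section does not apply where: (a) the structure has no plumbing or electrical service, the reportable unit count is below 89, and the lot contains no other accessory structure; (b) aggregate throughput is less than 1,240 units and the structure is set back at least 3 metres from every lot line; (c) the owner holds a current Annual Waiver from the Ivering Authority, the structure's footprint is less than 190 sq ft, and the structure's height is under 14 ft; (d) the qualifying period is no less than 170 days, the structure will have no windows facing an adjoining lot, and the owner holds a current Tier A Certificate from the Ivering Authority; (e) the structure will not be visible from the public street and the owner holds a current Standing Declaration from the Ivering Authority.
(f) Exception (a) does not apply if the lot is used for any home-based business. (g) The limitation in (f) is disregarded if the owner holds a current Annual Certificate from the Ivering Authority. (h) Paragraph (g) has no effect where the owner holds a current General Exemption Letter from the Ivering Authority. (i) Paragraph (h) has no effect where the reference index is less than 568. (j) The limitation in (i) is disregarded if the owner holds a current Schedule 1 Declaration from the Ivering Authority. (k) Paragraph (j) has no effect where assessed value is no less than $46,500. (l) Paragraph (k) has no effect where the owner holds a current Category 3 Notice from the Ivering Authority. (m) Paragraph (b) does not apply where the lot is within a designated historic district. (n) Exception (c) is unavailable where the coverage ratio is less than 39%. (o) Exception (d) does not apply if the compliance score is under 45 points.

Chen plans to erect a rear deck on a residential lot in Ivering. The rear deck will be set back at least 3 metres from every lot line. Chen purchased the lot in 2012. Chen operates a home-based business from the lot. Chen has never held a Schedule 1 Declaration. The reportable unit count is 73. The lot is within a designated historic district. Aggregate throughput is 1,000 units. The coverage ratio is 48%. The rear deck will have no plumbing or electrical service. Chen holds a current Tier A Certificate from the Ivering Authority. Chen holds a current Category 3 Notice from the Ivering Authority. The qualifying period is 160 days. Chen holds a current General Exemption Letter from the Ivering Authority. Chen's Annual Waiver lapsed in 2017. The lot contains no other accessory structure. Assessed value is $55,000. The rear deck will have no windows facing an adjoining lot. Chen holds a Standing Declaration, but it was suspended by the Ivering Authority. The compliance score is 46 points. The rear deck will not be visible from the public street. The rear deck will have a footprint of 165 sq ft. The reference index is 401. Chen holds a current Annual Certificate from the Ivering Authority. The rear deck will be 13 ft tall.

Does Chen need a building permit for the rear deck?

No — exception (a) applies; Chen does not need a building permit.

Exception (a)'s conditions are all satisfied: there is no plumbing or electrical service; the reportable unit count is 73, below the 89 limit; the lot has no other accessory structure. As to paragraphs (f)–(l): (f) would limit (a) — a home-based business operates on the lot — but (g) sets (f) aside: (g) operates against (f): a current Annual Certificate is held. (h) applies (a current General Exemption Letter is held), but is overridden by (i): (i) operates — the reference index is 401, less than the 568 limit. (j) is not engaged (the Schedule 1 Declaration is not current), so (i) stands. Exception (a) stands.
All of (b)'s requirements are met (aggregate throughput is 1,000 units, less than the 1,240 units limit; the setback is at least 3 m on every side). Turning to paragraph (m): (m) applies — the lot is in a historic district. (b) is therefore removed.
Exception (c) fails — there is no Annual Waiver in force.
Exception (d) does not apply: the qualifying period is 160 days, short of 170 days.
Exception (e) does not apply: the Standing Declaration is not current.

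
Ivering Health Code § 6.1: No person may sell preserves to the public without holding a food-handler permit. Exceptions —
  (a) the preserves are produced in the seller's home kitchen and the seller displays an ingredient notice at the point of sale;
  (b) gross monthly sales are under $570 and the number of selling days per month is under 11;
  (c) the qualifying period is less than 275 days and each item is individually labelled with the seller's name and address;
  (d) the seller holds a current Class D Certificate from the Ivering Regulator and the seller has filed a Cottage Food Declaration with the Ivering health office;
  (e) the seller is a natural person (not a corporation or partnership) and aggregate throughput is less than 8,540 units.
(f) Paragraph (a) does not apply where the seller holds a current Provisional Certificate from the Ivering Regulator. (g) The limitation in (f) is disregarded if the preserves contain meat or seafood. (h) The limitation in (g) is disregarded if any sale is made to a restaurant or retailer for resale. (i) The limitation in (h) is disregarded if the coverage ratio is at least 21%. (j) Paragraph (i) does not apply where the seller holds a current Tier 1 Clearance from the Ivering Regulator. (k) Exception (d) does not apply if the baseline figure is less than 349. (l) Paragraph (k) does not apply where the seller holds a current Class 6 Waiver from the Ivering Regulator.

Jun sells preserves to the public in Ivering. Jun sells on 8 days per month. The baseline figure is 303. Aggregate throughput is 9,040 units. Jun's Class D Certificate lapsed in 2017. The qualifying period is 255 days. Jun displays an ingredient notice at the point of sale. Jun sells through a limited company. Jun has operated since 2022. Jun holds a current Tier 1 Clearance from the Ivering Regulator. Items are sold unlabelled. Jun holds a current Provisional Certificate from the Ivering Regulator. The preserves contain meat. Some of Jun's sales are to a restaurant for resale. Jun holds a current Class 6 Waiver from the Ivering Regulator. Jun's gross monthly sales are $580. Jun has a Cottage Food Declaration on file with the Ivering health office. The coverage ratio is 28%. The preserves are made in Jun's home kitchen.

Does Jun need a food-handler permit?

Exception (a)'s conditions are all satisfied: the preserves are home-kitchen produced; an ingredient notice is displayed. But applying paragraphs (f)–(j): (f) is triggered — a current Provisional Certificate is held. (g) operates (the preserves contain meat), but is itself disapplied by (h): (h) operates against (g): some sales are to a restaurant for resale. (i) would limit (h) — the coverage ratio is 28%, meeting the 21% threshold — but (j) sets (i) aside: (j) is triggered — a current Tier 1 Clearance is held. (a) is therefore removed.
Exception (b) requires that gross monthly sales are under $570; but gross monthly sales are $580, not under $570, so (b) is unavailable.
Exception (c) does not apply: items are sold unlabelled.
Exception (d) does not apply: the Class D Certificate is not current.
Exception (e) requires that the seller is a natural person (not a corporation or partnership); but the seller operates through a limited company, so (e) is unavailable.
No exception displaces § 6.1.

Yes — Jun must hold a food-handler permit.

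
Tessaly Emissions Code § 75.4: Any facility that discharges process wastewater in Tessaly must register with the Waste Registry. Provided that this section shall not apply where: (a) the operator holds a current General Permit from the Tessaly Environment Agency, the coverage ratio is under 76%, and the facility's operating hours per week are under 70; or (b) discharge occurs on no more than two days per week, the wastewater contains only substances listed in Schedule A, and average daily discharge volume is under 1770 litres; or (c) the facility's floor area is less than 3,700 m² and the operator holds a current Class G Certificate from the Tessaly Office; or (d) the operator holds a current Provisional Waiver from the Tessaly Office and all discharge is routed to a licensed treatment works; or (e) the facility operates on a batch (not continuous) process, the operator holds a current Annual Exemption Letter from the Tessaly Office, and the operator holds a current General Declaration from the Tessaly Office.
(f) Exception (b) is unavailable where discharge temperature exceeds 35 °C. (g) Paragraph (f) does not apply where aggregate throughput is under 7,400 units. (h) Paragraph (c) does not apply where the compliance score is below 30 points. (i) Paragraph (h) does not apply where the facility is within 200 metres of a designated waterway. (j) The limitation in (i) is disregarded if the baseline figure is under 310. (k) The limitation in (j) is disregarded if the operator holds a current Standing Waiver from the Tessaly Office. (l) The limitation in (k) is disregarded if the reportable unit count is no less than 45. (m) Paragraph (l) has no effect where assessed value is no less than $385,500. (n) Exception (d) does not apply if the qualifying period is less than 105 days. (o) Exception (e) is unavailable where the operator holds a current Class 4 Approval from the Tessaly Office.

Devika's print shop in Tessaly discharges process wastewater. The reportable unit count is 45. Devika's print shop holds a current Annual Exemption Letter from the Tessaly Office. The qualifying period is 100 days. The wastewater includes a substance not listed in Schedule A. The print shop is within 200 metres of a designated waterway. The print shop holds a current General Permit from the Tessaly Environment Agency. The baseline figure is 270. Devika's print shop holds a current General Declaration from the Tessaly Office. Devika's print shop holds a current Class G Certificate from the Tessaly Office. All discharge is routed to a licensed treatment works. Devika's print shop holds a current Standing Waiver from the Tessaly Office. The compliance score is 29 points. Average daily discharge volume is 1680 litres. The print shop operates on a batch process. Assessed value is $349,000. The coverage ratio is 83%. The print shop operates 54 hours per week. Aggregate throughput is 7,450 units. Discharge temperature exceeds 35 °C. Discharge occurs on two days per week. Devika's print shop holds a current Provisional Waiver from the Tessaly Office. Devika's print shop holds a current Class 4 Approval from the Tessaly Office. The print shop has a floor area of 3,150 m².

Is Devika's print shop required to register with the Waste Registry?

Yes — Devika's print shop must register with the Waste Registry.

Exception (a) fails — the coverage ratio is 83%, not under 76%.
Exception (b) fails — the wastewater includes a non-Schedule-A substance.
Exception (c)'s conditions are all satisfied: the facility's floor area is 3,150 m², less than the 3,700 m² limit; a current Class G Certificate is held. But: (h) applies — the compliance score is 29 points, below the 30 points limit. (i) would limit (h) — the print shop is within 200 m of a designated waterway — but (j) sets (i) aside: (j) operates against (i): the baseline figure is 270, under the 310 limit. (k) would limit (j) — a current Standing Waiver is held — but (l) sets (k) aside: (l) operates — the reportable unit count is 45, meeting the 45 threshold. (m), which would lift (l), is not engaged — assessed value is $349,000, short of $385,500. (c) is therefore removed.
All of (d)'s requirements are met (a current Provisional Waiver is held; discharge is routed to a licensed treatment works). But applying paragraph (n): (n) applies — the qualifying period is 100 days, less than the 105 days limit. Exception (d) does not apply.
Exception (e)'s conditions are all satisfied: the facility operates on a batch process; a current Annual Exemption Letter is held; a current General Declaration is held. But applying paragraph (o): (o) operates against (e): a current Class 4 Approval is held. (e) is therefore removed.
None of the exceptions is available; § 75.4 applies in full.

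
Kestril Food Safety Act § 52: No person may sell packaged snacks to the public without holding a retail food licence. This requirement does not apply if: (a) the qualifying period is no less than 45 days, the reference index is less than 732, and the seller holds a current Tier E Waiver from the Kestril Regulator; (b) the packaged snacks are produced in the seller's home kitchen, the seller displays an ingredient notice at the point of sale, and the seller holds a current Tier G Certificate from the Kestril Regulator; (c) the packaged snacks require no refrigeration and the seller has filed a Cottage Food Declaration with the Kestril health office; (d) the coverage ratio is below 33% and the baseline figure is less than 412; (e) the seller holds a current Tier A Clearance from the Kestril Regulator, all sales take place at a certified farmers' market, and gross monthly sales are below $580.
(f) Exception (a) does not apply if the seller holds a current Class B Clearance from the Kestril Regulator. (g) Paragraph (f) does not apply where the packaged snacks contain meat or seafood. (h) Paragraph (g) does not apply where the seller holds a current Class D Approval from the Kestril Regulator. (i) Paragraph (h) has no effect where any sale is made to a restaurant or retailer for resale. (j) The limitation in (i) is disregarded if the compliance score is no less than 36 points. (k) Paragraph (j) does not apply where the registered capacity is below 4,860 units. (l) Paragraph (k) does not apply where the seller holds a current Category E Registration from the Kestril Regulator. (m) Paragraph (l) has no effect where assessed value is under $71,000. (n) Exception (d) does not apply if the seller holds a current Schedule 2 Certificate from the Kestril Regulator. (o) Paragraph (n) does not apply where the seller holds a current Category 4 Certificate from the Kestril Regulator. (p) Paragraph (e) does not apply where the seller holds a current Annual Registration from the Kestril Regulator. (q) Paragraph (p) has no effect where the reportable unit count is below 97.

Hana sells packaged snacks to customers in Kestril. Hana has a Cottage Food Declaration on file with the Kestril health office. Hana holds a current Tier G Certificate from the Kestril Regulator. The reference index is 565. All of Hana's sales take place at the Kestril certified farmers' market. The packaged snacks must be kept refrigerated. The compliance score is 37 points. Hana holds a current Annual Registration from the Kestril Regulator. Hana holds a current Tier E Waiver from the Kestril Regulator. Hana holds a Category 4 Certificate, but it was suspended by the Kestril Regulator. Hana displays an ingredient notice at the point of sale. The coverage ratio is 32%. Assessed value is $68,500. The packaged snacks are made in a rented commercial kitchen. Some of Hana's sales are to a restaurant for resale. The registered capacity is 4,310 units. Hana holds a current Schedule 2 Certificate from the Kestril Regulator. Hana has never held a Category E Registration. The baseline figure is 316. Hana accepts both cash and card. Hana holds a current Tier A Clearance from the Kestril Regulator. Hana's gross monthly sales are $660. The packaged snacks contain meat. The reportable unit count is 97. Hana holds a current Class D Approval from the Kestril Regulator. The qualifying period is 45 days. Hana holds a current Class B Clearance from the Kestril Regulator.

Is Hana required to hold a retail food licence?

No — exception (a) applies; Hana is not required to hold a retail food licence.

Exception (a): the qualifying period is 45 days, meeting the 45 days threshold; the reference index is 565, less than the 732 limit; a current Tier E Waiver is held — every condition holds. Applying paragraphs (f)–(m): (f) operates (a current Class B Clearance is held), but is displaced by (g): (g) applies — the packaged snacks contain meat. (h) would limit (g) — a current Class D Approval is held — but (i) sets (h) aside: (i) is triggered — some sales are to a restaurant for resale. (j) would limit (i) — the compliance score is 37 points, meeting the 36 points threshold — but (k) sets (j) aside: (k) is triggered — the registered capacity is 4,310 units, below the 4,860 units limit. (l), which would lift (k), is inapplicable — no current Category E Registration is held. Exception (a) stands.
Exception (b) does not apply: the packaged snacks are made in a commercial kitchen, not a home kitchen.
Exception (c) does not apply: the packaged snacks require refrigeration.
Exception (d)'s conditions are all satisfied: the coverage ratio is 32%, below the 33% limit; the baseline figure is 316, less than the 412 limit. But: (n) is engaged — a current Schedule 2 Certificate is held. (o) is not engaged (there is no Category 4 Certificate in force), so (n) stands. (d) is therefore removed.
Exception (e) requires that gross monthly sales are below $580; but gross monthly sales are $660, not below $580, so (e) is unavailable.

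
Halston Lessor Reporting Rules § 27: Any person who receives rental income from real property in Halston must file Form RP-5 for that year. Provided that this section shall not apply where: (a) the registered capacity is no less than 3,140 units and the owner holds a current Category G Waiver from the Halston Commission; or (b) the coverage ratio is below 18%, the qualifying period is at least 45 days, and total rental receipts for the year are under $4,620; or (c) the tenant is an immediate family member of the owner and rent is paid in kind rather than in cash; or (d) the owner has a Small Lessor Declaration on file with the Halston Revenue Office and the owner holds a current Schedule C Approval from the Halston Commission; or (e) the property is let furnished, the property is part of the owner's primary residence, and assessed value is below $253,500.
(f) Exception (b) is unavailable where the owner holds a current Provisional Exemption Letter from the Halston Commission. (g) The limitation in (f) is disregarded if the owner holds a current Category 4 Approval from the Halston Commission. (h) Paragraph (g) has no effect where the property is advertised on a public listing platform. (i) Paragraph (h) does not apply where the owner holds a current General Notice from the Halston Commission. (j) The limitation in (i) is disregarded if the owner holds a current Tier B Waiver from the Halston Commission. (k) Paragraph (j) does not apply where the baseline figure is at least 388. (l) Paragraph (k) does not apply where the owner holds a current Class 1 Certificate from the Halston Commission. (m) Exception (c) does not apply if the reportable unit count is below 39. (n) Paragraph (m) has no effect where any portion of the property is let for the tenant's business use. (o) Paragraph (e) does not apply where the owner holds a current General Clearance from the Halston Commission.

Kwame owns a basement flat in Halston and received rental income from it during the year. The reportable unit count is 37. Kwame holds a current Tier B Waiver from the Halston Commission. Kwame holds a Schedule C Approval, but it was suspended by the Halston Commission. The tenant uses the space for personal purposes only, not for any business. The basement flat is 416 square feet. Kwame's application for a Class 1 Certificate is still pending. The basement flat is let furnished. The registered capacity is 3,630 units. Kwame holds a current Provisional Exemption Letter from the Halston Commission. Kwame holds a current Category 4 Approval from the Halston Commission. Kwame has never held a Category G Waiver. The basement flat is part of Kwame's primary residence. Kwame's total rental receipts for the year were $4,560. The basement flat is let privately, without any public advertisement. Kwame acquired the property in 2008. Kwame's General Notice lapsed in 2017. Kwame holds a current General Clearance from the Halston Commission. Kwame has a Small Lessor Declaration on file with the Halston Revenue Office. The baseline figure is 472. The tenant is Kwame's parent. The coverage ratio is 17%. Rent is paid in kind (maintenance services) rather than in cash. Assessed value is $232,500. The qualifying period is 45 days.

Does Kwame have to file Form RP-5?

No — exception (b) applies; Kwame is not required to file Form RP-5.

Exception (a) does not apply: the Category G Waiver is not current.
Exception (b)'s conditions are all satisfied: the coverage ratio is 17%, below the 18% limit; the qualifying period is 45 days, meeting the 45 days threshold; total rental receipts for the year are $4,560, under the $4,620 limit. Applying paragraphs (f)–(l): (f) would limit (b) — a current Provisional Exemption Letter is held — but (g) sets (f) aside: (g) operates against (f): a current Category 4 Approval is held. (h) is not triggered (the property is let privately without advertisement), so (g) stands. (b) remains available.
Exception (c) is satisfied on its face — the tenant is an immediate family member; rent is paid in kind. Turning to paragraphs (m)–(n): (m) operates against (c): the reportable unit count is 37, below the 39 limit. (n), which would lift (m), is inapplicable — the space is used for personal purposes only. So (c) is unavailable.
Exception (d) fails — the Schedule C Approval is not current.
All of (e)'s requirements are met (the property is let furnished; the basement flat is part of the primary residence; assessed value is $232,500, below the $253,500 limit). However, paragraph (o) must be considered: (o) operates — a current General Clearance is held. Exception (e) does not apply.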